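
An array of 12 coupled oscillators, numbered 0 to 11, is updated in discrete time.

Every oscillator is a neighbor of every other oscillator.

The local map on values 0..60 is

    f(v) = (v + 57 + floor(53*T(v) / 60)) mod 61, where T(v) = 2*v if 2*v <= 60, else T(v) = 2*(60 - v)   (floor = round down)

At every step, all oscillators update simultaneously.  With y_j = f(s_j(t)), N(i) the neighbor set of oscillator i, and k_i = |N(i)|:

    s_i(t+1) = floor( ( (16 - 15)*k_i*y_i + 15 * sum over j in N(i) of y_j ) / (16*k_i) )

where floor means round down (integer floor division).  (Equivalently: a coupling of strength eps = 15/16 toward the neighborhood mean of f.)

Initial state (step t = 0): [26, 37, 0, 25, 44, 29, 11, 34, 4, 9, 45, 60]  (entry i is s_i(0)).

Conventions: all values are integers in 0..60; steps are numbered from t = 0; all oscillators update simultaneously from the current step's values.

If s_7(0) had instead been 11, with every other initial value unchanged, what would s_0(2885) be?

Answer: s_0(2885) = 59
Key observation: The state at step 5, [59, 59, 59, 59, 59, 59, 59, 59, 59, 59, 59, 59], reappears at step 7: the system is in a cycle of period 2 from step 5 on.  Therefore the state at step 2885 equals the state at step 5 + ((2885 - 5) mod 2) = 5, which is [59, 59, 59, 59, 59, 59, 59, 59, 59, 59, 59, 59].

Derivation:
t=0: [26, 37, 0, 25, 44, 29, 11, 11, 4, 9, 45, 60]
t=1: [20, 20, 19, 20, 20, 20, 20, 20, 20, 20, 20, 19]
t=2: [50, 50, 50, 50, 50, 50, 50, 50, 50, 50, 50, 50]
t=3: [2, 2, 2, 2, 2, 2, 2, 2, 2, 2, 2, 2]
t=4: [1, 1, 1, 1, 1, 1, 1, 1, 1, 1, 1, 1]
t=5: [59, 59, 59, 59, 59, 59, 59, 59, 59, 59, 59, 59]
t=6: [56, 56, 56, 56, 56, 56, 56, 56, 56, 56, 56, 56]
t=7: [59, 59, 59, 59, 59, 59, 59, 59, 59, 59, 59, 59]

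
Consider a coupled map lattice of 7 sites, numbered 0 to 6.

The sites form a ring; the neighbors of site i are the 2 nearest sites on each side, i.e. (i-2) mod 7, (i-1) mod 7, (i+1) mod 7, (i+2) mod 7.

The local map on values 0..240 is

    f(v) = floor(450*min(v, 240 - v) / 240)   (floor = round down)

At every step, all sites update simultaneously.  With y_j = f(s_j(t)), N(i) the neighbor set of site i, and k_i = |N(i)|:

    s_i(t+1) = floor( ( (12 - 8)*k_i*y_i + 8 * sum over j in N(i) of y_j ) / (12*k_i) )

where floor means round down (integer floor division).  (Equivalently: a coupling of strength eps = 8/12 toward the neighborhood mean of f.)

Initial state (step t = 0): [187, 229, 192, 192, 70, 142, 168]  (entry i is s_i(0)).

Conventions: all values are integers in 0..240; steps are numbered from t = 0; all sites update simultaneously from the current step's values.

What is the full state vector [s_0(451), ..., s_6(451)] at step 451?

Answer: [210, 210, 210, 210, 210, 210, 210]
Key observation: The state at step 34, [196, 196, 196, 196, 196, 196, 196], reappears at step 44: the system is in a cycle of period 10 from step 34 on.  Therefore the state at step 451 equals the state at step 34 + ((451 - 34) mod 10) = 41, which is [210, 210, 210, 210, 210, 210, 210].

Derivation:
t=0: [187, 229, 192, 192, 70, 142, 168]
t=1: [104, 75, 86, 100, 126, 136, 117]
t=2: [184, 173, 176, 180, 198, 200, 196]
t=3: [102, 111, 110, 103, 90, 87, 91]
t=4: [188, 196, 195, 188, 178, 174, 178]
t=5: [99, 93, 93, 99, 108, 112, 108]
t=6: [188, 182, 182, 188, 195, 199, 195]
t=7: [95, 100, 100, 95, 88, 85, 88]
t=8: [175, 180, 180, 175, 169, 167, 169]
t=9: [122, 118, 118, 122, 128, 130, 128]
t=10: [216, 219, 219, 216, 213, 212, 213]
t=11: [45, 42, 42, 45, 47, 49, 47]
t=12: [83, 81, 81, 83, 86, 87, 86]
t=13: [156, 154, 154, 156, 158, 159, 158]
t=14: [156, 158, 158, 156, 154, 153, 154]
t=15: [157, 155, 155, 157, 159, 160, 159]
t=16: [154, 156, 156, 154, 152, 152, 152]
t=17: [161, 159, 159, 161, 163, 163, 163]
t=18: [147, 148, 148, 147, 145, 145, 145]
t=19: [174, 173, 173, 174, 176, 176, 176]
t=20: [122, 123, 123, 122, 121, 121, 121]
t=21: [221, 220, 220, 221, 222, 222, 222]
t=22: [35, 35, 35, 35, 34, 33, 34]
t=23: [64, 64, 64, 64, 63, 63, 63]
t=24: [119, 119, 119, 119, 118, 118, 118]
t=25: [222, 222, 222, 222, 221, 221, 221]
t=26: [33, 33, 33, 33, 34, 34, 34]
t=27: [61, 61, 61, 61, 62, 62, 62]
t=28: [114, 114, 114, 114, 115, 115, 115]
t=29: [213, 213, 213, 213, 214, 214, 214]
t=30: [49, 49, 49, 49, 48, 48, 48]
t=31: [90, 90, 90, 90, 90, 90, 90]
t=32: [168, 168, 168, 168, 168, 168, 168]
t=33: [135, 135, 135, 135, 135, 135, 135]
t=34: [196, 196, 196, 196, 196, 196, 196]
t=35: [82, 82, 82, 82, 82, 82, 82]
t=36: [153, 153, 153, 153, 153, 153, 153]
t=37: [163, 163, 163, 163, 163, 163, 163]
t=38: [144, 144, 144, 144, 144, 144, 144]
t=39: [180, 180, 180, 180, 180, 180, 180]
t=40: [112, 112, 112, 112, 112, 112, 112]
t=41: [210, 210, 210, 210, 210, 210, 210]
t=42: [56, 56, 56, 56, 56, 56, 56]
t=43: [105, 105, 105, 105, 105, 105, 105]
t=44: [196, 196, 196, 196, 196, 196, 196]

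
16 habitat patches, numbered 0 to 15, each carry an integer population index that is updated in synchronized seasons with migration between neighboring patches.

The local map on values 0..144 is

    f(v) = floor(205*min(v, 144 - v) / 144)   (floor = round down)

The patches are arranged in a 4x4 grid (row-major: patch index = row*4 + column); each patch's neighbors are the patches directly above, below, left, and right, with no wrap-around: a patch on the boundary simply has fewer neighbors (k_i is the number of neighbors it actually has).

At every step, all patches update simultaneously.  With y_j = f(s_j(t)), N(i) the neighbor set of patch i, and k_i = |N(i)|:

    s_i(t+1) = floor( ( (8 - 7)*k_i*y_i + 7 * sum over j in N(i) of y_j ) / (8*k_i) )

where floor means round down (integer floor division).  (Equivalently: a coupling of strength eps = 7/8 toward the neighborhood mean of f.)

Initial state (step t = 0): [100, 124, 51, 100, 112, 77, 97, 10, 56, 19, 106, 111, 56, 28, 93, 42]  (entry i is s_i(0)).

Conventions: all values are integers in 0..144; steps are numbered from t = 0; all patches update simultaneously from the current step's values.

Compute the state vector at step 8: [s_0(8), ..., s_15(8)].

Answer: [65, 66, 64, 64, 68, 65, 66, 66, 66, 69, 67, 67, 70, 66, 68, 68]

Derivation:
t=0: [100, 124, 51, 100, 112, 77, 97, 10, 56, 19, 106, 111, 56, 28, 93, 42]
t=1: [39, 70, 54, 45, 74, 48, 59, 52, 53, 61, 52, 42, 61, 56, 53, 59]
t=2: [93, 70, 81, 73, 70, 88, 74, 69, 88, 75, 75, 74, 78, 81, 78, 69]
t=3: [95, 82, 98, 94, 79, 96, 92, 99, 94, 87, 97, 98, 85, 93, 94, 96]
t=4: [87, 69, 76, 65, 72, 81, 66, 69, 83, 70, 71, 65, 72, 77, 68, 68]
t=5: [97, 89, 94, 96, 87, 96, 95, 93, 99, 93, 95, 97, 91, 98, 97, 94]
t=6: [77, 69, 71, 71, 67, 74, 69, 68, 74, 67, 68, 70, 65, 70, 68, 66]
t=7: [96, 98, 99, 98, 97, 96, 98, 98, 94, 97, 96, 95, 98, 94, 96, 96]
t=8: [65, 66, 64, 64, 68, 65, 66, 66, 66, 69, 67, 67, 70, 66, 68, 68]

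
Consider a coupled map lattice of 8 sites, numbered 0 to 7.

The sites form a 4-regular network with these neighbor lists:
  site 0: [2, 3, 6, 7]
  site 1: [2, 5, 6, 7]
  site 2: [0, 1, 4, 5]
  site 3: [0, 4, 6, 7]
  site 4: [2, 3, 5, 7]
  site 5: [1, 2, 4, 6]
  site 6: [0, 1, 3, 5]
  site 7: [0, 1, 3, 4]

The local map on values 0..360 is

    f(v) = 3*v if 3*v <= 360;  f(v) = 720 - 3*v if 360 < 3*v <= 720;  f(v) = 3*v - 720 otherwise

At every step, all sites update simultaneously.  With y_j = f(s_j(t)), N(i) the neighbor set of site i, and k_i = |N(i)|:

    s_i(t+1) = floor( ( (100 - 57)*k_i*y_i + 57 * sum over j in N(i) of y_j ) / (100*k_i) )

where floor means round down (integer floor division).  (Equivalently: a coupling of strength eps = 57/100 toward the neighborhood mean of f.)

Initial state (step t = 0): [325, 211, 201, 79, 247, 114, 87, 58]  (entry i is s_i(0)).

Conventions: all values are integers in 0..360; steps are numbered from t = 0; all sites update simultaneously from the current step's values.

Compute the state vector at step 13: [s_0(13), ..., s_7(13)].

Answer: [210, 69, 48, 207, 60, 50, 200, 130]

Derivation:
t=0: [325, 211, 201, 79, 247, 114, 87, 58]
t=1: [222, 164, 150, 203, 133, 216, 243, 160]
t=2: [112, 182, 212, 136, 236, 148, 70, 204]
t=3: [246, 171, 149, 229, 116, 187, 246, 165]
t=4: [85, 185, 221, 100, 247, 188, 67, 183]
t=5: [213, 154, 109, 221, 106, 130, 211, 179]
t=6: [128, 243, 281, 119, 264, 282, 140, 180]
t=7: [281, 107, 130, 280, 142, 126, 246, 187]
t=8: [142, 259, 295, 136, 261, 284, 136, 190]
t=9: [260, 132, 148, 250, 135, 141, 247, 167]
t=10: [103, 255, 260, 100, 252, 261, 110, 198]
t=11: [249, 101, 90, 243, 93, 94, 244, 152]
t=12: [90, 248, 243, 86, 237, 244, 93, 201]
t=13: [210, 69, 48, 207, 60, 50, 200, 130]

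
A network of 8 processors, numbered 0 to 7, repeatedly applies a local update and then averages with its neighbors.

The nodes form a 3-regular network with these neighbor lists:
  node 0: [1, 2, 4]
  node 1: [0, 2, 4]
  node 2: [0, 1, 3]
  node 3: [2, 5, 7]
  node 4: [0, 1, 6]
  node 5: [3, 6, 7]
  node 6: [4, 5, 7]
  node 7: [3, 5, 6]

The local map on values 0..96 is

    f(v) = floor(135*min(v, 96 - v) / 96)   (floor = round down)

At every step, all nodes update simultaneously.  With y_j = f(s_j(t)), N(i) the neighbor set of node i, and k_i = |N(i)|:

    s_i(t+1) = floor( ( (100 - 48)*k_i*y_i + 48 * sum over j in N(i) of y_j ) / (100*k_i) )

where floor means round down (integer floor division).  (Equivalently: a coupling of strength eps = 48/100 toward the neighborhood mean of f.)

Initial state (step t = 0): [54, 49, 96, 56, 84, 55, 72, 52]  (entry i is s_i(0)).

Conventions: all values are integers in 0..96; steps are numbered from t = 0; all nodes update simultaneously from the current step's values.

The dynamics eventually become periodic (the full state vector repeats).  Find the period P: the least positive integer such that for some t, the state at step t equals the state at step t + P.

Simulating step by step:
t=0: [54, 49, 96, 56, 84, 55, 72, 52]
t=1: [43, 46, 28, 48, 33, 53, 38, 55]
t=2: [55, 56, 50, 59, 52, 59, 53, 58]
t=3: [58, 58, 59, 54, 59, 53, 57, 53]
t=4: [52, 52, 53, 58, 52, 58, 55, 58]
t=5: [60, 60, 59, 54, 60, 53, 56, 53]
t=6: [50, 50, 52, 58, 50, 59, 56, 59]
t=7: [63, 63, 60, 53, 62, 52, 56, 52]
t=8: [46, 46, 50, 58, 48, 60, 56, 60]
t=9: [64, 64, 62, 53, 64, 51, 55, 51]
t=10: [45, 45, 48, 58, 46, 61, 57, 61]
t=11: [63, 63, 63, 53, 62, 50, 54, 50]
t=12: [46, 46, 48, 59, 48, 62, 58, 62]
t=13: [64, 64, 63, 52, 63, 48, 53, 48]
t=14: [45, 45, 48, 60, 47, 64, 60, 64]
t=15: [64, 64, 63, 51, 62, 46, 50, 46]
t=16: [45, 45, 48, 60, 49, 63, 61, 63]
t=17: [64, 64, 63, 51, 62, 47, 50, 47]
t=18: [45, 45, 48, 61, 49, 65, 61, 65]
t=19: [64, 64, 62, 49, 62, 44, 49, 44]
t=20: [45, 45, 49, 61, 49, 62, 61, 62]
t=21: [63, 63, 62, 51, 62, 47, 51, 47]
t=22: [46, 46, 49, 61, 49, 65, 61, 65]
t=23: [64, 64, 62, 49, 62, 44, 49, 44]

Answer: 4
Key observation: The state at step 19, [64, 64, 62, 49, 62, 44, 49, 44], reappears at step 23 — and no state repeats earlier — so the cycle the system enters has period 4.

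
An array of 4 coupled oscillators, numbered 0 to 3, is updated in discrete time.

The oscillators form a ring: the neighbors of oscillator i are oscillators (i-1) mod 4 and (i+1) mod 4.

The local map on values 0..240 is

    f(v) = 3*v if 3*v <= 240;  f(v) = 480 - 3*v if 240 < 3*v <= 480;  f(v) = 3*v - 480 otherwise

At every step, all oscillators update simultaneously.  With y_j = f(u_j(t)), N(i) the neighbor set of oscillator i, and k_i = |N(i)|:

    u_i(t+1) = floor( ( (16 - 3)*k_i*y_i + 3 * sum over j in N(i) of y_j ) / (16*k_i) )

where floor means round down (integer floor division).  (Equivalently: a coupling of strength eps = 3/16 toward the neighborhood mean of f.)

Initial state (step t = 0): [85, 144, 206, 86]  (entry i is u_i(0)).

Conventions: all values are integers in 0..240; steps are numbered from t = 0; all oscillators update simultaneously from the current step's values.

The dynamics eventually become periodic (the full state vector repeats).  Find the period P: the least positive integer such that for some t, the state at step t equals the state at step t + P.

Answer: 4
Key observation: The state at step 120, [54, 54, 54, 54], reappears at step 124 — and no state repeats earlier — so the cycle the system enters has period 4.

Derivation:
t=0: [85, 144, 206, 86]
t=1: [208, 73, 137, 214]
t=2: [152, 197, 91, 151]
t=3: [32, 111, 181, 43]
t=4: [103, 134, 77, 119]
t=5: [157, 101, 206, 137]
t=6: [30, 157, 135, 69]
t=7: [93, 22, 81, 183]
t=8: [175, 94, 205, 97]
t=9: [72, 177, 145, 170]
t=10: [183, 65, 44, 48]
t=11: [87, 177, 139, 135]
t=12: [189, 67, 63, 87]
t=13: [110, 189, 192, 203]
t=14: [142, 93, 98, 127]
t=15: [72, 185, 179, 102]
t=16: [198, 86, 69, 166]
t=17: [115, 210, 190, 44]
t=18: [136, 142, 99, 128]
t=19: [72, 67, 162, 101]
t=20: [210, 184, 40, 164]
t=21: [129, 83, 105, 35]
t=22: [107, 211, 165, 109]
t=23: [157, 140, 40, 140]
t=24: [18, 60, 108, 60]
t=25: [77, 165, 160, 165]
t=26: [190, 33, 2, 33]
t=27: [91, 89, 23, 89]
t=28: [208, 198, 96, 198]
t=29: [138, 124, 177, 124]
t=30: [73, 98, 61, 98]
t=31: [212, 188, 183, 188]
t=32: [142, 89, 71, 89]
t=33: [83, 198, 213, 198]
t=34: [209, 129, 150, 129]
t=35: [136, 92, 41, 92]
t=36: [96, 184, 138, 184]
t=37: [169, 82, 67, 82]
t=38: [65, 211, 207, 211]
t=39: [187, 155, 143, 155]
t=40: [68, 24, 44, 24]
t=41: [179, 90, 120, 90]
t=42: [85, 187, 136, 187]
t=43: [198, 93, 73, 93]
t=44: [130, 194, 215, 194]
t=45: [92, 106, 153, 106]
t=46: [196, 152, 47, 152]
t=47: [92, 42, 119, 42]
t=48: [189, 133, 123, 133]
t=49: [85, 84, 105, 84]
t=50: [225, 221, 176, 221]
t=51: [192, 171, 73, 171]
t=52: [84, 56, 184, 56]
t=53: [216, 164, 90, 164]
t=54: [138, 45, 172, 45]
t=55: [78, 119, 54, 119]
t=56: [213, 137, 154, 137]
t=57: [142, 72, 27, 72]
t=58: [84, 188, 106, 188]
t=59: [201, 104, 147, 104]
t=60: [131, 151, 63, 151]
t=61: [75, 47, 158, 47]
t=62: [209, 136, 31, 136]
t=63: [132, 81, 89, 81]
t=64: [112, 220, 217, 220]
t=65: [150, 175, 172, 175]
t=66: [32, 42, 37, 42]
t=67: [101, 121, 113, 121]
t=68: [165, 124, 136, 124]
t=69: [32, 95, 78, 95]
t=70: [114, 189, 226, 189]
t=71: [128, 102, 177, 102]
t=72: [110, 155, 74, 155]
t=73: [124, 47, 183, 47]
t=74: [114, 131, 82, 131]
t=75: [128, 105, 206, 105]
t=76: [108, 156, 143, 156]
t=77: [129, 29, 43, 29]
t=78: [91, 91, 121, 91]
t=79: [207, 198, 133, 198]
t=80: [135, 113, 87, 113]
t=81: [87, 142, 204, 142]
t=82: [188, 76, 117, 76]
t=83: [111, 205, 147, 205]
t=84: [144, 127, 57, 127]
t=85: [57, 100, 157, 100]
t=86: [172, 163, 41, 163]
t=87: [30, 22, 101, 22]
t=88: [85, 78, 156, 78]
t=89: [226, 212, 53, 212]
t=90: [190, 160, 158, 160]
t=91: [73, 9, 4, 9]
t=92: [183, 43, 14, 43]
t=93: [80, 115, 58, 115]
t=94: [220, 148, 166, 148]
t=95: [153, 47, 21, 47]
t=96: [43, 122, 77, 122]
t=97: [126, 126, 209, 126]
t=98: [102, 106, 138, 106]
t=99: [171, 154, 84, 154]
t=100: [30, 39, 188, 39]
t=101: [95, 111, 90, 111]
t=102: [186, 157, 198, 157]
t=103: [65, 25, 94, 25]
t=104: [172, 97, 174, 97]
t=105: [64, 160, 69, 160]
t=106: [156, 37, 168, 37]
t=107: [30, 93, 40, 93]
t=108: [110, 183, 135, 183]
t=109: [134, 77, 73, 77]
t=110: [106, 215, 221, 215]
t=111: [162, 166, 179, 166]
t=112: [8, 20, 49, 20]
t=113: [30, 64, 130, 64]
t=114: [109, 172, 109, 172]
t=115: [131, 57, 131, 57]
t=116: [102, 155, 102, 155]
t=117: [144, 44, 144, 44]
t=118: [63, 116, 63, 116]
t=119: [178, 142, 178, 142]
t=120: [54, 54, 54, 54]
t=121: [162, 162, 162, 162]
t=122: [6, 6, 6, 6]
t=123: [18, 18, 18, 18]
t=124: [54, 54, 54, 54]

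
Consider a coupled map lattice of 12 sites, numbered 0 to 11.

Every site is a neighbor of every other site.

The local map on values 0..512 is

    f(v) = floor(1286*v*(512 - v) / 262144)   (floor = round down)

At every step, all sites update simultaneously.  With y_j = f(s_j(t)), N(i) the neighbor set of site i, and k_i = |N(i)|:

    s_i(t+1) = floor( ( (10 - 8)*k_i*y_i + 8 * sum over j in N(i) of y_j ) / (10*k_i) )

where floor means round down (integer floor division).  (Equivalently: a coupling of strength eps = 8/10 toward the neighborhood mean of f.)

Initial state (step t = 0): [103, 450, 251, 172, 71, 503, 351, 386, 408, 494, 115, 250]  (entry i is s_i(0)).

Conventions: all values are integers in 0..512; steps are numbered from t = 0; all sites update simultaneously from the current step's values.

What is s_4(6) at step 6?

Answer: s_4(6) = 308

Derivation:
t=0: [103, 450, 251, 172, 71, 503, 351, 386, 408, 494, 115, 250]
t=1: [203, 194, 217, 213, 196, 179, 212, 207, 203, 182, 205, 217]
t=2: [306, 305, 307, 306, 305, 304, 306, 306, 306, 304, 306, 307]
t=3: [309, 309, 308, 309, 309, 309, 309, 309, 309, 309, 309, 308]
t=4: [307, 307, 307, 307, 307, 307, 307, 307, 307, 307, 307, 307]
t=5: [308, 308, 308, 308, 308, 308, 308, 308, 308, 308, 308, 308]
t=6: [308, 308, 308, 308, 308, 308, 308, 308, 308, 308, 308, 308]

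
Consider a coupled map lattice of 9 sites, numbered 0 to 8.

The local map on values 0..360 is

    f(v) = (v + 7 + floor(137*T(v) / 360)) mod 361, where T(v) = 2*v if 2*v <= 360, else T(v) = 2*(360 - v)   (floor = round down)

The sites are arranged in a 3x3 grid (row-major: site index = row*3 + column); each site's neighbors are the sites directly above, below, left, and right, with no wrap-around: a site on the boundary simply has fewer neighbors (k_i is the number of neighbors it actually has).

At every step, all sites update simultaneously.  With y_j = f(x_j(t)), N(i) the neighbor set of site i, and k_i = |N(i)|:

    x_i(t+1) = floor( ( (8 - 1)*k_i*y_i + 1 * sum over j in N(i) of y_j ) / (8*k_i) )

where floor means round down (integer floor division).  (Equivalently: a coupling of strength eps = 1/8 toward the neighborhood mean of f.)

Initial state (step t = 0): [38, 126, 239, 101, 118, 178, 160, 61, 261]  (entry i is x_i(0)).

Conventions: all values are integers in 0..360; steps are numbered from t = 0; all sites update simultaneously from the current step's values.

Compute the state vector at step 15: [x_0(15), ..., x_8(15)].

Simulating step by step:
t=0: [38, 126, 239, 101, 118, 178, 160, 61, 261]
t=1: [89, 225, 330, 184, 213, 317, 270, 134, 327]
t=2: [183, 327, 357, 318, 328, 355, 337, 254, 351]
t=3: [328, 342, 27, 339, 347, 18, 43, 313, 24]
t=4: [314, 18, 49, 18, 14, 37, 93, 316, 67]
t=5: [316, 53, 88, 56, 42, 73, 173, 325, 135]
t=6: [324, 112, 155, 123, 91, 138, 301, 339, 244]
t=7: [339, 212, 272, 231, 167, 251, 321, 35, 312]
t=8: [41, 316, 343, 321, 296, 339, 337, 101, 336]
t=9: [113, 329, 23, 330, 335, 14, 33, 175, 11]
t=10: [225, 324, 65, 325, 33, 30, 99, 279, 44]
t=11: [337, 334, 131, 337, 91, 62, 202, 317, 98]
t=12: [22, 331, 237, 20, 172, 125, 310, 339, 186]
t=13: [64, 343, 331, 66, 290, 239, 313, 41, 298]
t=14: [111, 35, 336, 141, 323, 340, 323, 113, 334]
t=15: [196, 82, 4, 261, 329, 30, 342, 225, 327]

Answer: [196, 82, 4, 261, 329, 30, 342, 225, 327]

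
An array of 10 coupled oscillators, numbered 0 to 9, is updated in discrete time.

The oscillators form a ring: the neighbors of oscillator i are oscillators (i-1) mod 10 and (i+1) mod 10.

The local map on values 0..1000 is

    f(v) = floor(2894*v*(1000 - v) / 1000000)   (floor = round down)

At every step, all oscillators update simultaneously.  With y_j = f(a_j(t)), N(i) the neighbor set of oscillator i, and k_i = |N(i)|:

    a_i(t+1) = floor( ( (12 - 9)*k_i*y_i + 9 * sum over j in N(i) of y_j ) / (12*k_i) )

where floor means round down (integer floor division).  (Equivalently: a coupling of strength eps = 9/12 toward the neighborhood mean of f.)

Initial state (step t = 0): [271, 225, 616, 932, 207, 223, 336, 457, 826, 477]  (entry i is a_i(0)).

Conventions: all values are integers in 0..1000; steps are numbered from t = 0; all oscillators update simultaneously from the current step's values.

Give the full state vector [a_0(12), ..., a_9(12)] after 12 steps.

Simulating step by step:
t=0: [271, 225, 616, 932, 207, 223, 336, 457, 826, 477]
t=1: [602, 596, 428, 480, 375, 545, 618, 577, 643, 550]
t=2: [702, 699, 708, 700, 709, 689, 704, 681, 699, 687]
t=3: [612, 603, 605, 599, 609, 605, 618, 611, 620, 610]
t=4: [689, 689, 692, 691, 692, 687, 687, 683, 685, 685]
t=5: [621, 618, 617, 616, 618, 619, 623, 623, 624, 622]
t=6: [681, 682, 683, 683, 683, 681, 680, 679, 679, 680]
t=7: [628, 627, 626, 626, 626, 627, 629, 629, 629, 629]
t=8: [675, 676, 676, 677, 676, 676, 675, 675, 675, 675]
t=9: [633, 633, 632, 632, 632, 633, 633, 634, 634, 634]
t=10: [671, 672, 672, 673, 672, 672, 671, 671, 671, 671]
t=11: [637, 637, 636, 636, 636, 637, 637, 638, 638, 638]
t=12: [668, 669, 669, 669, 669, 669, 668, 668, 668, 668]

Answer: [668, 669, 669, 669, 669, 669, 668, 668, 668, 668]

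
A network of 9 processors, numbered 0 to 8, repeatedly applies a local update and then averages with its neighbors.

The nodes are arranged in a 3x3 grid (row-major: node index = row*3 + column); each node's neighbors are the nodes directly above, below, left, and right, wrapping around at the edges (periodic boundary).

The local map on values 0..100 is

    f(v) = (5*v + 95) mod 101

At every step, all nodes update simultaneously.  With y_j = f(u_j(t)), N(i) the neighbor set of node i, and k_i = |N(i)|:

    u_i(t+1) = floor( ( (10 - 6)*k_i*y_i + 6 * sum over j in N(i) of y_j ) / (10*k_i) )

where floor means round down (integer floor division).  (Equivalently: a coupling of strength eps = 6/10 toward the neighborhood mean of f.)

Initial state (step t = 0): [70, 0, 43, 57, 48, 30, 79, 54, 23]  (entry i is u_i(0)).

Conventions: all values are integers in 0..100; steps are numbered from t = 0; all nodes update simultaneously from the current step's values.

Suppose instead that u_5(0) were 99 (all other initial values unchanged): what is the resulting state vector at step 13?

Simulating step by step:
t=0: [70, 0, 43, 57, 48, 99, 79, 54, 23]
t=1: [56, 59, 37, 67, 60, 52, 62, 57, 39]
t=2: [57, 82, 76, 42, 73, 63, 39, 71, 66]
t=3: [54, 37, 44, 34, 30, 24, 57, 43, 40]
t=4: [59, 49, 41, 54, 41, 36, 64, 46, 53]
t=5: [66, 60, 77, 65, 68, 76, 38, 39, 53]
t=6: [48, 69, 66, 37, 52, 55, 60, 74, 70]
t=7: [46, 39, 34, 67, 57, 55, 68, 57, 52]
t=8: [40, 71, 59, 39, 69, 59, 38, 68, 56]
t=9: [82, 55, 79, 80, 52, 77, 75, 47, 72]
t=10: [46, 51, 63, 65, 59, 72, 51, 46, 58]
t=11: [26, 39, 32, 37, 55, 49, 40, 48, 51]
t=12: [56, 61, 50, 64, 62, 51, 64, 57, 51]
t=13: [52, 67, 56, 24, 35, 33, 35, 54, 45]

Answer: [52, 67, 56, 24, 35, 33, 35, 54, 45]
Key observation: This trace re-runs the system from the modified initial state.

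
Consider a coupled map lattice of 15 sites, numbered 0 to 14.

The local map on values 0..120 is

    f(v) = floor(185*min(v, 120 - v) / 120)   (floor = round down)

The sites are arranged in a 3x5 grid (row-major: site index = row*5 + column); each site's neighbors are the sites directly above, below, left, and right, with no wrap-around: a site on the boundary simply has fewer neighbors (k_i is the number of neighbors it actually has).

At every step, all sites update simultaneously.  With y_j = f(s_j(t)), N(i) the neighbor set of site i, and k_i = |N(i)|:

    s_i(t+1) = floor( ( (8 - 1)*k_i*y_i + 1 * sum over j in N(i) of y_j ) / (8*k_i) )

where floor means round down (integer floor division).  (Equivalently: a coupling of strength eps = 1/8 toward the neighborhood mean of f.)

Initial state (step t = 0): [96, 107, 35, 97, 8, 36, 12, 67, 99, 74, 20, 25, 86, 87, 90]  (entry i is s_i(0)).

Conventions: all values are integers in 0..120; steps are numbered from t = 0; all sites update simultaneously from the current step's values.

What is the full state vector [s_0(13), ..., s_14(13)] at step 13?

Answer: [83, 51, 54, 87, 65, 65, 64, 79, 82, 56, 84, 81, 64, 52, 52]

Derivation:
t=0: [96, 107, 35, 97, 8, 36, 12, 67, 99, 74, 20, 25, 86, 87, 90]
t=1: [37, 22, 52, 34, 17, 51, 21, 75, 35, 65, 32, 37, 52, 49, 47]
t=2: [56, 35, 76, 52, 31, 74, 35, 68, 55, 79, 51, 56, 78, 74, 72]
t=3: [82, 54, 67, 78, 50, 70, 55, 78, 82, 63, 78, 83, 65, 70, 73]
t=4: [60, 81, 79, 65, 76, 75, 82, 65, 59, 84, 64, 59, 81, 76, 73]
t=5: [88, 61, 64, 82, 67, 70, 60, 81, 87, 57, 85, 87, 62, 67, 70]
t=6: [53, 88, 83, 59, 79, 75, 89, 62, 52, 84, 54, 53, 85, 79, 77]
t=7: [78, 50, 59, 87, 64, 69, 50, 85, 79, 56, 82, 78, 56, 63, 65]
t=8: [65, 77, 86, 53, 83, 76, 75, 56, 63, 84, 59, 65, 83, 85, 84]
t=9: [81, 66, 55, 79, 58, 68, 69, 83, 84, 56, 88, 82, 59, 54, 54]
t=10: [62, 81, 81, 64, 87, 77, 76, 59, 57, 84, 51, 59, 87, 82, 83]
t=11: [85, 61, 62, 83, 52, 67, 68, 87, 85, 56, 78, 86, 53, 58, 56]
t=12: [57, 88, 86, 59, 78, 79, 78, 53, 55, 84, 64, 54, 78, 87, 86]
t=13: [83, 51, 54, 87, 65, 65, 64, 79, 82, 56, 84, 81, 64, 52, 52]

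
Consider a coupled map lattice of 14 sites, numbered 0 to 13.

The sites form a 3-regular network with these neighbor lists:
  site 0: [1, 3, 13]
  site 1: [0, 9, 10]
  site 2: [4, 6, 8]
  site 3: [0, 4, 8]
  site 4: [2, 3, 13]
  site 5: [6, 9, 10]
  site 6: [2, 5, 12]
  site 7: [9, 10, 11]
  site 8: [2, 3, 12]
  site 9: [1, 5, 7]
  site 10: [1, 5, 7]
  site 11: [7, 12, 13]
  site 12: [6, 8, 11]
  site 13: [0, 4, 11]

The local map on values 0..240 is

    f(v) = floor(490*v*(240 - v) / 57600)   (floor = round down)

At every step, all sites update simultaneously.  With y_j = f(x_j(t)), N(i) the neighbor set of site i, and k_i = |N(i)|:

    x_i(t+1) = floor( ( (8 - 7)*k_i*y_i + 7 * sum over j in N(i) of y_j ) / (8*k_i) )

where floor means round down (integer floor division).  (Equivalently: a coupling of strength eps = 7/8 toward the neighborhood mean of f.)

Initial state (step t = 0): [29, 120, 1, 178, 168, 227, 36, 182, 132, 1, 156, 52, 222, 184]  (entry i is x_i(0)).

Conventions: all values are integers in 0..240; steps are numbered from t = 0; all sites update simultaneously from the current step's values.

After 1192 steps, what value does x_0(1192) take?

Simulating step by step:
t=0: [29, 120, 1, 178, 168, 227, 36, 182, 132, 1, 156, 52, 222, 184]
t=1: [94, 63, 83, 91, 65, 54, 25, 68, 52, 69, 82, 71, 81, 80]
t=2: [106, 106, 79, 100, 109, 85, 94, 103, 107, 93, 94, 104, 80, 105]
t=3: [119, 117, 117, 120, 116, 115, 110, 117, 112, 117, 117, 116, 117, 120]
t=4: [122, 122, 121, 121, 122, 121, 121, 122, 121, 122, 122, 122, 121, 122]
t=5: [122, 122, 122, 122, 122, 122, 122, 122, 122, 122, 122, 122, 122, 122]
t=6: [122, 122, 122, 122, 122, 122, 122, 122, 122, 122, 122, 122, 122, 122]

Answer: x_0(1192) = 122
Key observation: The state at step 5, [122, 122, 122, 122, 122, 122, 122, 122, 122, 122, 122, 122, 122, 122], reappears at step 6: the system is in a cycle of period 1 from step 5 on.  Therefore the state at step 1192 equals the state at step 5 + ((1192 - 5) mod 1) = 5, which is [122, 122, 122, 122, 122, 122, 122, 122, 122, 122, 122, 122, 122, 122].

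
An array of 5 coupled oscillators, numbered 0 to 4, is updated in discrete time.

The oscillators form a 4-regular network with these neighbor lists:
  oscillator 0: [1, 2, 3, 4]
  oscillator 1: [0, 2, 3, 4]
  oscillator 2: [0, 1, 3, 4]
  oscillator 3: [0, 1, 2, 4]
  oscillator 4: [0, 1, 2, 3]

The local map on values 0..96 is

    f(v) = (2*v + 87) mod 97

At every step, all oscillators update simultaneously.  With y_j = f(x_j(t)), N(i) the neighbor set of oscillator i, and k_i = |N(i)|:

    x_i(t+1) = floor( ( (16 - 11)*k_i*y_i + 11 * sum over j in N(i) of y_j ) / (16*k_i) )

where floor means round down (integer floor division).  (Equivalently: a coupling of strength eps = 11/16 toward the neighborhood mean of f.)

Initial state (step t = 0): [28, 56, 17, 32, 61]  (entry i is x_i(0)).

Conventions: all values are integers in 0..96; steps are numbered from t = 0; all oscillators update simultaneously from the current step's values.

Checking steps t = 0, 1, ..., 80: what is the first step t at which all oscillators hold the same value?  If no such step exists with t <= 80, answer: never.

Answer: 3
Key observation: Synchronization is absorbing here: once all oscillators are equal they stay equal, and step 3 is the first all-equal step.

Derivation:
t=0: [28, 56, 17, 32, 61]  (not all equal)
t=1: [31, 25, 28, 32, 26]  (not all equal)
t=2: [47, 45, 46, 47, 46]  (not all equal)
t=3: [82, 82, 82, 82, 82]  (all equal)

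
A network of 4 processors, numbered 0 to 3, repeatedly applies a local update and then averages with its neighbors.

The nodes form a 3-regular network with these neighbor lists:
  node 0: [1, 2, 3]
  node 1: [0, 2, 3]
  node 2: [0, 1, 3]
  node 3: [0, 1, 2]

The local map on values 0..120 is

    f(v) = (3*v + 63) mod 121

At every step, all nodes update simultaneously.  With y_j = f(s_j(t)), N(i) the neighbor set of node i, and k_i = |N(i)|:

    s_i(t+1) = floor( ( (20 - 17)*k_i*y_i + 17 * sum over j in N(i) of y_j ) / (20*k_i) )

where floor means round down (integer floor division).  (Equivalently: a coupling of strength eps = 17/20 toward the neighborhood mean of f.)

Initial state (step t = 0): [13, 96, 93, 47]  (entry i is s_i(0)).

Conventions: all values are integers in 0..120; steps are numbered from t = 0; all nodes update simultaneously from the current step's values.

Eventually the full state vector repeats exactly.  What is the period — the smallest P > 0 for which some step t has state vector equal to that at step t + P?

Answer: 5
Key observation: The state at step 6, [39, 39, 39, 39], reappears at step 11 — and no state repeats earlier — so the cycle the system enters has period 5.

Derivation:
t=0: [13, 96, 93, 47]
t=1: [98, 97, 98, 100]
t=2: [81, 81, 81, 96]
t=3: [76, 76, 76, 70]
t=4: [43, 43, 43, 46]
t=5: [73, 73, 73, 72]
t=6: [39, 39, 39, 39]
t=7: [59, 59, 59, 59]
t=8: [119, 119, 119, 119]
t=9: [57, 57, 57, 57]
t=10: [113, 113, 113, 113]
t=11: [39, 39, 39, 39]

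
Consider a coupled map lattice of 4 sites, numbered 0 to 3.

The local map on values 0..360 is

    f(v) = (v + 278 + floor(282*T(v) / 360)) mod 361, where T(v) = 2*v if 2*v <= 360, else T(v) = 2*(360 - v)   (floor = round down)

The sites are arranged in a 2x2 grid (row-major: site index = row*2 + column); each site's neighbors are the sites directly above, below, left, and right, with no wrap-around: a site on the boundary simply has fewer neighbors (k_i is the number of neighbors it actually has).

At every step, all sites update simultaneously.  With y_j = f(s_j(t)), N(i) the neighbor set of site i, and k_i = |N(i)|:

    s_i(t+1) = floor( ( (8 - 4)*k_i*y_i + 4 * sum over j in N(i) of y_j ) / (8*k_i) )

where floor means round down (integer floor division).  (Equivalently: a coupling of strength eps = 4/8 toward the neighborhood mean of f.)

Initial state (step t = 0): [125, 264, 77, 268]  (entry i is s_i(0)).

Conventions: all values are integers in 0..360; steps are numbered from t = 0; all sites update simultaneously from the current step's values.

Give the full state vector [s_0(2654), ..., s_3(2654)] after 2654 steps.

Answer: [307, 307, 307, 307]
Key observation: The state at step 11, [307, 307, 307, 307], reappears at step 12: the system is in a cycle of period 1 from step 11 on.  Therefore the state at step 2654 equals the state at step 11 + ((2654 - 11) mod 1) = 11, which is [307, 307, 307, 307].

Derivation:
t=0: [125, 264, 77, 268]
t=1: [229, 307, 198, 275]
t=2: [254, 322, 172, 241]
t=3: [332, 319, 349, 336]
t=4: [291, 295, 287, 290]
t=5: [315, 314, 317, 315]
t=6: [302, 302, 301, 302]
t=7: [309, 309, 309, 309]
t=8: [305, 305, 305, 305]
t=9: [308, 308, 308, 308]
t=10: [306, 306, 306, 306]
t=11: [307, 307, 307, 307]
t=12: [307, 307, 307, 307]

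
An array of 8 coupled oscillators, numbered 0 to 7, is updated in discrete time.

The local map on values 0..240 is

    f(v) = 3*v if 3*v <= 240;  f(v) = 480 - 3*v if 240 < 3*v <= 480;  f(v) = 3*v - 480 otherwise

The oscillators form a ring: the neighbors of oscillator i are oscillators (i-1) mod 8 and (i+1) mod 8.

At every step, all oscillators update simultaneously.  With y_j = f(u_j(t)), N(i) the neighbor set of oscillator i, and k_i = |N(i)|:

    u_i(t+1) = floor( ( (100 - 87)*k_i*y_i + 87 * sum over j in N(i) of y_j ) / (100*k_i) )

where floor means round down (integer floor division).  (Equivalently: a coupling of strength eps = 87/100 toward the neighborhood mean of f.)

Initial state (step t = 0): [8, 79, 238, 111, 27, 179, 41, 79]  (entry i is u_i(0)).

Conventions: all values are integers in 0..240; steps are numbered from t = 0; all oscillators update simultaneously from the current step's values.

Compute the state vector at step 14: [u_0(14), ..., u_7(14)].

Answer: [90, 143, 110, 156, 134, 161, 117, 147]

Derivation:
t=0: [8, 79, 238, 111, 27, 179, 41, 79]
t=1: [209, 143, 197, 156, 99, 96, 143, 94]
t=2: [127, 118, 41, 129, 112, 126, 176, 111]
t=3: [131, 112, 111, 128, 103, 96, 114, 83]
t=4: [174, 120, 123, 150, 147, 159, 201, 127]
t=5: [100, 82, 79, 69, 19, 70, 60, 84]
t=6: [224, 211, 222, 154, 188, 130, 213, 186]
t=7: [125, 184, 98, 119, 57, 117, 93, 162]
t=8: [47, 135, 109, 171, 131, 178, 84, 133]
t=9: [86, 137, 66, 108, 49, 144, 88, 171]
t=10: [73, 191, 123, 170, 107, 164, 63, 194]
t=11: [113, 155, 67, 121, 38, 152, 74, 190]
t=12: [64, 150, 83, 152, 76, 149, 78, 169]
t=13: [49, 187, 53, 202, 54, 205, 56, 188]
t=14: [90, 143, 110, 156, 134, 161, 117, 147]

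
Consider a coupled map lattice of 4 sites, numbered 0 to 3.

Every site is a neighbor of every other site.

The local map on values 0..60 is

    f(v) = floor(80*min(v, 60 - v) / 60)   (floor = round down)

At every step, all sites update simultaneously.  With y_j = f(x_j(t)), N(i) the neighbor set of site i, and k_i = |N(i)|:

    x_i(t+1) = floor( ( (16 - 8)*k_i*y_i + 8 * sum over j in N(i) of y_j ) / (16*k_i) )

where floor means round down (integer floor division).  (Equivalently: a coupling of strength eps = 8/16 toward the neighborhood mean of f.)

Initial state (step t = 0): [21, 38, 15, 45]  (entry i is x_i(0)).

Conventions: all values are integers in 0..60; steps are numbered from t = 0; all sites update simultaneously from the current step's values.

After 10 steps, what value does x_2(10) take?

Simulating step by step:
t=0: [21, 38, 15, 45]
t=1: [25, 25, 22, 22]
t=2: [31, 31, 30, 30]
t=3: [38, 38, 39, 39]
t=4: [28, 28, 28, 28]
t=5: [37, 37, 37, 37]
t=6: [30, 30, 30, 30]
t=7: [40, 40, 40, 40]
t=8: [26, 26, 26, 26]
t=9: [34, 34, 34, 34]
t=10: [34, 34, 34, 34]

Answer: x_2(10) = 34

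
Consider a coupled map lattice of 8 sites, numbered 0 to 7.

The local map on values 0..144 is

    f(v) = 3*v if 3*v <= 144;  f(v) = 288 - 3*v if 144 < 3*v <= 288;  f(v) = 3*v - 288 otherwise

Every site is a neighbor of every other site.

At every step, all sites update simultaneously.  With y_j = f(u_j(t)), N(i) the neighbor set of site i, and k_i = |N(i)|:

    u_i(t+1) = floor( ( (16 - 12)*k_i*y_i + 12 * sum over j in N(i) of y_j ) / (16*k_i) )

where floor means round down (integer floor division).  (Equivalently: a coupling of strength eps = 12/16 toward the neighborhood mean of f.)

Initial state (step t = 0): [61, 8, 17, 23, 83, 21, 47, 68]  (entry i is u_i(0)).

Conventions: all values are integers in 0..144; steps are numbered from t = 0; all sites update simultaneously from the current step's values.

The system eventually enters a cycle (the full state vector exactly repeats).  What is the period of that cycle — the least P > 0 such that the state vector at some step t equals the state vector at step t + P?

Simulating step by step:
t=0: [61, 8, 17, 23, 83, 21, 47, 68]
t=1: [76, 65, 69, 71, 67, 70, 81, 73]
t=2: [71, 76, 74, 73, 75, 74, 69, 72]
t=3: [69, 67, 68, 69, 68, 68, 70, 69]
t=4: [82, 83, 82, 82, 82, 82, 81, 82]
t=5: [42, 41, 42, 42, 42, 42, 42, 42]
t=6: [125, 125, 125, 125, 125, 125, 125, 125]
t=7: [87, 87, 87, 87, 87, 87, 87, 87]
t=8: [27, 27, 27, 27, 27, 27, 27, 27]
t=9: [81, 81, 81, 81, 81, 81, 81, 81]
t=10: [45, 45, 45, 45, 45, 45, 45, 45]
t=11: [135, 135, 135, 135, 135, 135, 135, 135]
t=12: [117, 117, 117, 117, 117, 117, 117, 117]
t=13: [63, 63, 63, 63, 63, 63, 63, 63]
t=14: [99, 99, 99, 99, 99, 99, 99, 99]
t=15: [9, 9, 9, 9, 9, 9, 9, 9]
t=16: [27, 27, 27, 27, 27, 27, 27, 27]

Answer: 8
Key observation: The state at step 8, [27, 27, 27, 27, 27, 27, 27, 27], reappears at step 16 — and no state repeats earlier — so the cycle the system enters has period 8.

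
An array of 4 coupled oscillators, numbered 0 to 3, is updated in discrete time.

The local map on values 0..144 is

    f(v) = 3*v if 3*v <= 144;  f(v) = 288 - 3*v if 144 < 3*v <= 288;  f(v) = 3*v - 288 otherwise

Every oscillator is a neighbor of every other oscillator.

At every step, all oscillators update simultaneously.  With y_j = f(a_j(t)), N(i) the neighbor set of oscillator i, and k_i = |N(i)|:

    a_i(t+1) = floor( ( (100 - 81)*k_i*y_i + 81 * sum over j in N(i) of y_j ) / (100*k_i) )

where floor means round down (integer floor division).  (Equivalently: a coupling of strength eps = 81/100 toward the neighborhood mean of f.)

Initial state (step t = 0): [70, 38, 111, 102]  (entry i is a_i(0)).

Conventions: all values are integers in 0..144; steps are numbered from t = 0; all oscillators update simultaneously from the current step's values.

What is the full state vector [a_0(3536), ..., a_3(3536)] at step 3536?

Answer: [18, 18, 18, 18]
Key observation: The state at step 6, [126, 126, 126, 126], reappears at step 10: the system is in a cycle of period 4 from step 6 on.  Therefore the state at step 3536 equals the state at step 6 + ((3536 - 6) mod 4) = 8, which is [18, 18, 18, 18].

Derivation:
t=0: [70, 38, 111, 102]
t=1: [62, 59, 65, 67]
t=2: [97, 97, 98, 99]
t=3: [5, 5, 5, 4]
t=4: [14, 14, 14, 14]
t=5: [42, 42, 42, 42]
t=6: [126, 126, 126, 126]
t=7: [90, 90, 90, 90]
t=8: [18, 18, 18, 18]
t=9: [54, 54, 54, 54]
t=10: [126, 126, 126, 126]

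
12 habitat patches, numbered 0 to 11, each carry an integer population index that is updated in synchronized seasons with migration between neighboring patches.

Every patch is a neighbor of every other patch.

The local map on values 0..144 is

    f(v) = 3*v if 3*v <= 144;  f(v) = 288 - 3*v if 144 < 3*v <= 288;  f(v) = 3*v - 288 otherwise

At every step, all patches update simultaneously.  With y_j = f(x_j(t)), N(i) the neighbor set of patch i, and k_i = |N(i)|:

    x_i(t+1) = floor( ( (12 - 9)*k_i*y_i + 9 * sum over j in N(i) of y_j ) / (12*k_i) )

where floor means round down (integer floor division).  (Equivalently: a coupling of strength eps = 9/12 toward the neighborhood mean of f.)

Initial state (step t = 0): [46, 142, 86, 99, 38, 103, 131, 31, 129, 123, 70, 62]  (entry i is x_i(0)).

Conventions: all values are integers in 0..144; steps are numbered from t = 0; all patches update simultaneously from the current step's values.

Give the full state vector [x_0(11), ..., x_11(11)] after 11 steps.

Simulating step by step:
t=0: [46, 142, 86, 99, 38, 103, 131, 31, 129, 123, 70, 62]
t=1: [93, 93, 74, 70, 89, 72, 87, 85, 86, 83, 82, 87]
t=2: [32, 32, 42, 45, 34, 43, 35, 36, 36, 37, 38, 35]
t=3: [108, 108, 113, 115, 109, 114, 110, 110, 110, 111, 111, 110]
t=4: [42, 42, 45, 46, 43, 46, 43, 43, 43, 44, 44, 43]
t=5: [130, 130, 131, 132, 130, 132, 130, 130, 130, 131, 131, 130]
t=6: [103, 103, 103, 104, 103, 104, 103, 103, 103, 103, 103, 103]
t=7: [21, 21, 21, 21, 21, 21, 21, 21, 21, 21, 21, 21]
t=8: [63, 63, 63, 63, 63, 63, 63, 63, 63, 63, 63, 63]
t=9: [99, 99, 99, 99, 99, 99, 99, 99, 99, 99, 99, 99]
t=10: [9, 9, 9, 9, 9, 9, 9, 9, 9, 9, 9, 9]
t=11: [27, 27, 27, 27, 27, 27, 27, 27, 27, 27, 27, 27]

Answer: [27, 27, 27, 27, 27, 27, 27, 27, 27, 27, 27, 27]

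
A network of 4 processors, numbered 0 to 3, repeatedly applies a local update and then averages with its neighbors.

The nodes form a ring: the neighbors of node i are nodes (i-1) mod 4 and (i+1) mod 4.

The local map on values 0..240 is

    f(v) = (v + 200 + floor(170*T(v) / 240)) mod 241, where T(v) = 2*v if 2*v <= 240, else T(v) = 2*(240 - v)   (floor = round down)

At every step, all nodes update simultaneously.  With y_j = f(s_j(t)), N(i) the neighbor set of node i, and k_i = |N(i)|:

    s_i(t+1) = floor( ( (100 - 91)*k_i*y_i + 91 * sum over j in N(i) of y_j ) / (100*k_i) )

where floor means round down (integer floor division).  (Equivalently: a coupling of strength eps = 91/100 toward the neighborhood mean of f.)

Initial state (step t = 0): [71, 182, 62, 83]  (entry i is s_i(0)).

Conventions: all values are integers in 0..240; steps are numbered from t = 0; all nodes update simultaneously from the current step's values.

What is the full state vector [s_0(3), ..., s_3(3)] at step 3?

Answer: [196, 34, 196, 34]

Derivation:
t=0: [71, 182, 62, 83]
t=1: [185, 128, 183, 122]
t=2: [24, 201, 24, 202]
t=3: [196, 34, 196, 34]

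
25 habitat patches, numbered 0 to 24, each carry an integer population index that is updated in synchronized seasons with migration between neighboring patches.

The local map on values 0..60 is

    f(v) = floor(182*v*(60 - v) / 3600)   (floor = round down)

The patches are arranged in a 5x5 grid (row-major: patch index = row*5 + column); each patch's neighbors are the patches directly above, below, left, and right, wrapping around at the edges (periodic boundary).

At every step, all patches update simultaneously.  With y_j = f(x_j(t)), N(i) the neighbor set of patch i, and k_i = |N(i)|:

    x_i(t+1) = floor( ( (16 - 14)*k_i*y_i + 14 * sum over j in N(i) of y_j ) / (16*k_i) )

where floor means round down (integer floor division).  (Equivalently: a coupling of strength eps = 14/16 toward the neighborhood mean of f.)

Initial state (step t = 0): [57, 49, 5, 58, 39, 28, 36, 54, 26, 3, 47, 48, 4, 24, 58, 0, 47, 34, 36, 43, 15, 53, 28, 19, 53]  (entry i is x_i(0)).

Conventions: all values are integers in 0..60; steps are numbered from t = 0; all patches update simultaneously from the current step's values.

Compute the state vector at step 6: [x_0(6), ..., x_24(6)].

Answer: [42, 43, 43, 42, 42, 43, 43, 43, 43, 42, 43, 43, 43, 42, 42, 42, 43, 42, 42, 42, 42, 42, 42, 42, 41]

Derivation:
t=0: [57, 49, 5, 58, 39, 28, 36, 54, 26, 3, 47, 48, 4, 24, 58, 0, 47, 34, 36, 43, 15, 53, 28, 19, 53]
t=1: [33, 21, 21, 30, 13, 25, 30, 26, 21, 30, 21, 28, 30, 27, 26, 28, 23, 33, 40, 18, 13, 32, 30, 29, 35]
t=2: [37, 43, 43, 39, 42, 44, 43, 43, 44, 40, 44, 43, 44, 42, 42, 38, 44, 43, 42, 42, 42, 40, 44, 43, 36]
t=3: [37, 38, 36, 36, 41, 38, 35, 35, 38, 36, 37, 35, 36, 36, 37, 37, 38, 35, 37, 39, 41, 36, 36, 38, 38]
t=4: [40, 43, 43, 41, 42, 43, 43, 43, 43, 41, 43, 43, 43, 42, 42, 41, 43, 42, 42, 42, 42, 41, 43, 42, 40]
t=5: [37, 37, 36, 37, 39, 37, 36, 36, 37, 37, 37, 36, 36, 37, 37, 37, 37, 36, 38, 38, 39, 36, 37, 38, 38]
t=6: [42, 43, 43, 42, 42, 43, 43, 43, 43, 42, 43, 43, 43, 42, 42, 42, 43, 42, 42, 42, 42, 42, 42, 42, 41]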